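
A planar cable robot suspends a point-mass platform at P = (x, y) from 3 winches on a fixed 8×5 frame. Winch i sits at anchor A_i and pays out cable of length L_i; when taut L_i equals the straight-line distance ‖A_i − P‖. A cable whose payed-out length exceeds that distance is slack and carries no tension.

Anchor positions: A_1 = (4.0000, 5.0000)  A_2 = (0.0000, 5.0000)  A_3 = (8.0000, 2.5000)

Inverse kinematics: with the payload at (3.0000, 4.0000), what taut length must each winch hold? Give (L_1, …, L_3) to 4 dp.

cable 1: Δx=1.0000, Δy=1.0000; L_1 = √(Δx²+Δy²) = 1.4142
cable 2: Δx=-3.0000, Δy=1.0000; L_2 = √(Δx²+Δy²) = 3.1623
cable 3: Δx=5.0000, Δy=-1.5000; L_3 = √(Δx²+Δy²) = 5.2202

(1.4142, 3.1623, 5.2202)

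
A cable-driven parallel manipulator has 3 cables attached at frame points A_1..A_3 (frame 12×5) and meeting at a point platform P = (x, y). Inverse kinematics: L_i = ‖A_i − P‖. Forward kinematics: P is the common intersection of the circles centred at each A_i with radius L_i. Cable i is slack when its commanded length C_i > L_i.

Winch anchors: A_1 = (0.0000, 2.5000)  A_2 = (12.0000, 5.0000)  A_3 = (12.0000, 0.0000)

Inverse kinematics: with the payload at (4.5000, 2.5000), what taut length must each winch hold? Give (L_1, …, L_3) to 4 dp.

L_1: Δ = A_1−P = (-4.5000, 0.0000) → ‖Δ‖ = √20.2500 = 4.5000
L_2: Δ = A_2−P = (7.5000, 2.5000) → ‖Δ‖ = √62.5000 = 7.9057
L_3: Δ = A_3−P = (7.5000, -2.5000) → ‖Δ‖ = √62.5000 = 7.9057

(4.5000, 7.9057, 7.9057)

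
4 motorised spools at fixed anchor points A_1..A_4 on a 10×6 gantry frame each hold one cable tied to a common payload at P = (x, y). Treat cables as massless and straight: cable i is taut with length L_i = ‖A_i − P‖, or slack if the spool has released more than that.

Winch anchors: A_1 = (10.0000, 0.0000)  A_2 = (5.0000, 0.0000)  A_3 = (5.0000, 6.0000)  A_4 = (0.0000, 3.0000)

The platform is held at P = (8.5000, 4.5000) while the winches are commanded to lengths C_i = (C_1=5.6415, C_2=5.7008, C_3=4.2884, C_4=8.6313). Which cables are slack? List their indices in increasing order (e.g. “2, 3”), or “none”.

1, 3

cable 1: L_1 = ‖A_1−P‖ = 4.7434;  C_1 = 5.6415 → slack
cable 2: L_2 = ‖A_2−P‖ = 5.7009;  C_2 = 5.7008 → taut
cable 3: L_3 = ‖A_3−P‖ = 3.8079;  C_3 = 4.2884 → slack
cable 4: L_4 = ‖A_4−P‖ = 8.6313;  C_4 = 8.6313 → taut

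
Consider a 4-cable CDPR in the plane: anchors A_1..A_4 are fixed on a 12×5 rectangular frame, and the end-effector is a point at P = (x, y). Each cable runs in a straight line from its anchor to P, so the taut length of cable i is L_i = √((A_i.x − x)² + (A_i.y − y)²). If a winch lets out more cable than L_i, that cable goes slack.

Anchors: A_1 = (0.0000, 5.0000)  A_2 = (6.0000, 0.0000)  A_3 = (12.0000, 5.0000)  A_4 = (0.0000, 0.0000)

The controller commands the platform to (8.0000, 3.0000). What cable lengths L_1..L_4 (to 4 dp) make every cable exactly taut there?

(8.2462, 3.6056, 4.4721, 8.5440)

cable 1: Δx=-8.0000, Δy=2.0000; L_1 = √(Δx²+Δy²) = 8.2462
cable 2: Δx=-2.0000, Δy=-3.0000; L_2 = √(Δx²+Δy²) = 3.6056
cable 3: Δx=4.0000, Δy=2.0000; L_3 = √(Δx²+Δy²) = 4.4721
cable 4: Δx=-8.0000, Δy=-3.0000; L_4 = √(Δx²+Δy²) = 8.5440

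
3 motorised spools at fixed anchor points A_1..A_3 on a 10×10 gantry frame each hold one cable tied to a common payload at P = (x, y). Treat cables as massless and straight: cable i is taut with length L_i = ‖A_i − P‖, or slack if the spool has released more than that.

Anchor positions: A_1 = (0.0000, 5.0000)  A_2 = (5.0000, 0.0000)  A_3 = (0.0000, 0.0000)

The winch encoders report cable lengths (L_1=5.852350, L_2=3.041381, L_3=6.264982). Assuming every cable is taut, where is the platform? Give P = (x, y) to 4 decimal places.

(5.5000, 3.0000)

expand ‖A_i−P‖²=L_i² and subtract eq 1 (q_i ≔ ‖A_i‖²−L_i²)
q_1 = 0.0000+25.0000−34.2500 = -9.2500
eq1−eq2 → [-10.0000  10.0000]·P = -25.0000
eq1−eq3 → [0.0000  10.0000]·P = 30.0000
2×2 solve → P = (5.5000, 3.0000)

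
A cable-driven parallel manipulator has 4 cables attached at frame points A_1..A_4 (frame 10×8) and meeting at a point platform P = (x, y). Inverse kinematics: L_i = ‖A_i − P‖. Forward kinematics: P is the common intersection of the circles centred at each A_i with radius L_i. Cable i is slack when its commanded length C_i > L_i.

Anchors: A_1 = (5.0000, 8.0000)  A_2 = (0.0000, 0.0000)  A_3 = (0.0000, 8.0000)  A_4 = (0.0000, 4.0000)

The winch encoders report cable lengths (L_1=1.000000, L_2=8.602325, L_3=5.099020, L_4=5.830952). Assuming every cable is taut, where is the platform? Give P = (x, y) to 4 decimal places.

(5.0000, 7.0000)

expand ‖A_i−P‖²=L_i² and subtract eq 1 (q_i ≔ ‖A_i‖²−L_i²)
q_1 = 25.0000+64.0000−1.0000 = 88.0000
eq1−eq2 → [10.0000  16.0000]·P = 162.0000
eq1−eq3 → [10.0000  0.0000]·P = 50.0000
eq1−eq4 → [10.0000  8.0000]·P = 106.0000
2×2 solve → P = (5.0000, 7.0000)
check cable 4: ‖A_4−P‖² = 34.0000 ≈ L_4² = 34.0000 ✓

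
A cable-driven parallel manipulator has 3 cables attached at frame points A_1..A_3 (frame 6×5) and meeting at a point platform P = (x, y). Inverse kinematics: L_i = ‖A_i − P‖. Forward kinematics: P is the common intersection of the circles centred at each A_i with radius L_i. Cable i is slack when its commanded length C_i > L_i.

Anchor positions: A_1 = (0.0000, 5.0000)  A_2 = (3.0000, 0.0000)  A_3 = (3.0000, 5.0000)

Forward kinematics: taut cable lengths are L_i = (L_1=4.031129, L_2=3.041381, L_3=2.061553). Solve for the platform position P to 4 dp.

(3.5000, 3.0000)

each cable: (A_i−P)·(A_i−P) = L_i²; let c_i = ‖A_i‖²−L_i²
c_1 = 0.0000+25.0000−16.2500 = 8.7500
row 1: -6.0000x + 10.0000y = 9.0000  (c_2=-0.2500)
row 2: -6.0000x + 0.0000y = -21.0000  (c_3=29.7500)
Cramer on rows 1–2 → x = 3.5000, y = 3.0000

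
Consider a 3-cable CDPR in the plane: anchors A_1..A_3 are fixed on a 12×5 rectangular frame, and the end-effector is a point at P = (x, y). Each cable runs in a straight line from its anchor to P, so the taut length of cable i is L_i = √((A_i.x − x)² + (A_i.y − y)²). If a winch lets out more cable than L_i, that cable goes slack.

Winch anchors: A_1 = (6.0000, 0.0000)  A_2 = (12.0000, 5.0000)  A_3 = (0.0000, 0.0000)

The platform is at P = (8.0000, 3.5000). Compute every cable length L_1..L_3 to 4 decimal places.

cable 1: Δx=-2.0000, Δy=-3.5000; L_1 = √(Δx²+Δy²) = 4.0311
cable 2: Δx=4.0000, Δy=1.5000; L_2 = √(Δx²+Δy²) = 4.2720
cable 3: Δx=-8.0000, Δy=-3.5000; L_3 = √(Δx²+Δy²) = 8.7321

(4.0311, 4.2720, 8.7321)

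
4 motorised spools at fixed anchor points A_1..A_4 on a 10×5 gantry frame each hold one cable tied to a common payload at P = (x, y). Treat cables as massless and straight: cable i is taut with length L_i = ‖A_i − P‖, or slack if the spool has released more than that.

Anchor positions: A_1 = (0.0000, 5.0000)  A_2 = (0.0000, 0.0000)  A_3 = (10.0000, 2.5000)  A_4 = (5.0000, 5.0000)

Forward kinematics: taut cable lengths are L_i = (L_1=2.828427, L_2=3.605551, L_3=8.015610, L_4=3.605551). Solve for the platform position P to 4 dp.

expand ‖A_i−P‖²=L_i² and subtract eq 1 (k_i ≔ ‖A_i‖²−L_i²)
k_1 = 0.0000+25.0000−8.0000 = 17.0000
eq1−eq2 → [0.0000  10.0000]·P = 30.0000
eq1−eq3 → [-20.0000  5.0000]·P = -25.0000
eq1−eq4 → [-10.0000  0.0000]·P = -20.0000
2×2 solve → P = (2.0000, 3.0000)
check cable 4: ‖A_4−P‖² = 13.0000 ≈ L_4² = 13.0000 ✓

(2.0000, 3.0000)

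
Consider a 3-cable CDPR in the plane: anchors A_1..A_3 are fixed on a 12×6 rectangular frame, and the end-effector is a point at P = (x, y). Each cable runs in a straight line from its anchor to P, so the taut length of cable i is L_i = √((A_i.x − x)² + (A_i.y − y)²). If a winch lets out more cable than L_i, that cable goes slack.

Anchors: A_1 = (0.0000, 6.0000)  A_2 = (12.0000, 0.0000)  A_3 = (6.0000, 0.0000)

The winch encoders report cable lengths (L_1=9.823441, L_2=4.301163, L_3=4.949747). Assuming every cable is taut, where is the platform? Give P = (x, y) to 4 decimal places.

(9.5000, 3.5000)

expand ‖A_i−P‖²=L_i² and subtract eq 1 (q_i ≔ ‖A_i‖²−L_i²)
q_1 = 0.0000+36.0000−96.5000 = -60.5000
eq1−eq2 → [-24.0000  12.0000]·P = -186.0000
eq1−eq3 → [-12.0000  12.0000]·P = -72.0000
2×2 solve → P = (9.5000, 3.5000)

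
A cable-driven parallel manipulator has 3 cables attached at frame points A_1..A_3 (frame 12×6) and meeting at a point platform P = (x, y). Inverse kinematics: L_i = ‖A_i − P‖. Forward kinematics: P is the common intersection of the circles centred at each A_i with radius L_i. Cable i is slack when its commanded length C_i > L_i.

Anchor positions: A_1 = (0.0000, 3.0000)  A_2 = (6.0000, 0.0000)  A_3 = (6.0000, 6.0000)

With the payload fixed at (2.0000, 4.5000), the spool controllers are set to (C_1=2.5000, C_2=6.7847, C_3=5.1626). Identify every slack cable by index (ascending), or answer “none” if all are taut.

2, 3

i=1: geometric 2.5000 vs commanded 2.5000 ⇒ taut
i=2: geometric 6.0208 vs commanded 6.7847 ⇒ slack
i=3: geometric 4.2720 vs commanded 5.1626 ⇒ slack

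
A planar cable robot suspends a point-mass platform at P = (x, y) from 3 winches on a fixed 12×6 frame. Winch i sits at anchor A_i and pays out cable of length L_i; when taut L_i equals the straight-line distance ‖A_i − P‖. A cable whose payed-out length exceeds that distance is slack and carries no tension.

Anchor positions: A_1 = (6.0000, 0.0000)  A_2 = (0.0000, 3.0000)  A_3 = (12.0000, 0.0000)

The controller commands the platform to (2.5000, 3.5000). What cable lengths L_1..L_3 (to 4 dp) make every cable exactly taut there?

(4.9497, 2.5495, 10.1242)

L_1 = √((6.0000−2.5000)² + (0.0000−3.5000)²) = 4.9497
L_2 = √((0.0000−2.5000)² + (3.0000−3.5000)²) = 2.5495
L_3 = √((12.0000−2.5000)² + (0.0000−3.5000)²) = 10.1242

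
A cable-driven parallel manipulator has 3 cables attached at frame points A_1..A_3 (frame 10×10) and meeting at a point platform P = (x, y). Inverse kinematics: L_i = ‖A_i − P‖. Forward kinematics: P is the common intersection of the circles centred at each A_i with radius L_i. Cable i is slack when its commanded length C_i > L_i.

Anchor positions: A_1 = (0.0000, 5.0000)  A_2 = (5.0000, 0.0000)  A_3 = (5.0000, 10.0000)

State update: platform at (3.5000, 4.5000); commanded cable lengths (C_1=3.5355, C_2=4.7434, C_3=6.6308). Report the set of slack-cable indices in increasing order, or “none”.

3

cable 1: L_1 = ‖A_1−P‖ = 3.5355;  C_1 = 3.5355 → taut
cable 2: L_2 = ‖A_2−P‖ = 4.7434;  C_2 = 4.7434 → taut
cable 3: L_3 = ‖A_3−P‖ = 5.7009;  C_3 = 6.6308 → slack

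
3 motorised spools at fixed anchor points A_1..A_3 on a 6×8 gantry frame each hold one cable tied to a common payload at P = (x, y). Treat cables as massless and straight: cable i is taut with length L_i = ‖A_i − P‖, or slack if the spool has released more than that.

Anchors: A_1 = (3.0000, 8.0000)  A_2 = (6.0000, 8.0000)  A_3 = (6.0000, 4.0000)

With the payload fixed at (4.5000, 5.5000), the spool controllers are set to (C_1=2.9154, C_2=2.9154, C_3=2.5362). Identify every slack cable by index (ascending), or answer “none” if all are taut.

i=1: geometric 2.9155 vs commanded 2.9154 ⇒ taut
i=2: geometric 2.9155 vs commanded 2.9154 ⇒ taut
i=3: geometric 2.1213 vs commanded 2.5362 ⇒ slack

3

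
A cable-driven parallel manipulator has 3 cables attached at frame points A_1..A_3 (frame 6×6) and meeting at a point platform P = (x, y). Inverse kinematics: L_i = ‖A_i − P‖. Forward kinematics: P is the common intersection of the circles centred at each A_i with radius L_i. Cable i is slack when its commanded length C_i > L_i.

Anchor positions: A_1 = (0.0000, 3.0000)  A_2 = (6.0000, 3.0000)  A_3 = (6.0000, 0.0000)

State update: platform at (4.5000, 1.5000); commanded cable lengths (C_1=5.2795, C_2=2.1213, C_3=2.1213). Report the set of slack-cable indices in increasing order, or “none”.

1

i=1: geometric 4.7434 vs commanded 5.2795 ⇒ slack
i=2: geometric 2.1213 vs commanded 2.1213 ⇒ taut
i=3: geometric 2.1213 vs commanded 2.1213 ⇒ taut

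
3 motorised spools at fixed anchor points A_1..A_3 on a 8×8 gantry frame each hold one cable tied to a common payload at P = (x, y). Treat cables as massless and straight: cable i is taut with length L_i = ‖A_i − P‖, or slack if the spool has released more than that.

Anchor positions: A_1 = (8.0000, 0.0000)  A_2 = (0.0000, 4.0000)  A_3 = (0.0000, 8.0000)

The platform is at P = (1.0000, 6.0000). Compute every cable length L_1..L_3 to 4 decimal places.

L_1 = √((8.0000−1.0000)² + (0.0000−6.0000)²) = 9.2195
L_2 = √((0.0000−1.0000)² + (4.0000−6.0000)²) = 2.2361
L_3 = √((0.0000−1.0000)² + (8.0000−6.0000)²) = 2.2361

(9.2195, 2.2361, 2.2361)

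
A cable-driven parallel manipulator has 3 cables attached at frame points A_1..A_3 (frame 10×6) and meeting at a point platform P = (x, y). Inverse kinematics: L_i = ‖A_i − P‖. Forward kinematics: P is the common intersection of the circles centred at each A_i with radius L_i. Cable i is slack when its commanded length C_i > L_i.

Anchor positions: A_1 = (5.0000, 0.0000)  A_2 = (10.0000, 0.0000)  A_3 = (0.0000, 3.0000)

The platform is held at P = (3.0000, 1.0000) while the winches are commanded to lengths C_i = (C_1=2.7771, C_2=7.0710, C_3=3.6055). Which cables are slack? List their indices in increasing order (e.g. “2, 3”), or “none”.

1

cable 1: √((2.0000)²+(-1.0000)²)=2.2361, C_1=2.7771: slack
cable 2: √((7.0000)²+(-1.0000)²)=7.0711, C_2=7.0710: taut
cable 3: √((-3.0000)²+(2.0000)²)=3.6056, C_3=3.6055: taut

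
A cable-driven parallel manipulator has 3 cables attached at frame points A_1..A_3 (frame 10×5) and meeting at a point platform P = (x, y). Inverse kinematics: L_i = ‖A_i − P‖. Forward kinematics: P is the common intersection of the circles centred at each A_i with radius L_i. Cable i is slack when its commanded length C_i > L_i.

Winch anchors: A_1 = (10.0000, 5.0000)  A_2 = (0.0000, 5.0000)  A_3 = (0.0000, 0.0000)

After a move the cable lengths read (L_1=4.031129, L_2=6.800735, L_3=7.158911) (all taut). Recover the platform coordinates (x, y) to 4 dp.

(6.5000, 3.0000)

expand ‖A_i−P‖²=L_i² and subtract eq 1 (k_i ≔ ‖A_i‖²−L_i²)
k_1 = 100.0000+25.0000−16.2500 = 108.7500
eq1−eq2 → [20.0000  0.0000]·P = 130.0000
eq1−eq3 → [20.0000  10.0000]·P = 160.0000
2×2 solve → P = (6.5000, 3.0000)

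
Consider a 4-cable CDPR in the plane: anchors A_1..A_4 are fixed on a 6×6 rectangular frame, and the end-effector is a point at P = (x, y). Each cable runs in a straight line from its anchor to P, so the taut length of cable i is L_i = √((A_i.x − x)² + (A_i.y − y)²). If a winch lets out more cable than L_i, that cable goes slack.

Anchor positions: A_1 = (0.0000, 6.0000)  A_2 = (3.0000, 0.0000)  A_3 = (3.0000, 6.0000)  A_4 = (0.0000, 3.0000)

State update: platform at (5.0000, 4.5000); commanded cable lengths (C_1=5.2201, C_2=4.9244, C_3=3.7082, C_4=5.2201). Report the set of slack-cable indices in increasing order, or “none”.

cable 1: √((-5.0000)²+(1.5000)²)=5.2202, C_1=5.2201: taut
cable 2: √((-2.0000)²+(-4.5000)²)=4.9244, C_2=4.9244: taut
cable 3: √((-2.0000)²+(1.5000)²)=2.5000, C_3=3.7082: slack
cable 4: √((-5.0000)²+(-1.5000)²)=5.2202, C_4=5.2201: taut

3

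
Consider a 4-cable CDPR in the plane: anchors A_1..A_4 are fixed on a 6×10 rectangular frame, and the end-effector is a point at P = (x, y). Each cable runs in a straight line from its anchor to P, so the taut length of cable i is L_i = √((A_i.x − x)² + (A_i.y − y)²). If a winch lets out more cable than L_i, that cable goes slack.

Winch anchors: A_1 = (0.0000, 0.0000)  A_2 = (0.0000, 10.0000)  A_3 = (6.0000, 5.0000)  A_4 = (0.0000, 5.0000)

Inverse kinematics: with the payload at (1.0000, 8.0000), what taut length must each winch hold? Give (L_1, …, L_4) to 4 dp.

(8.0623, 2.2361, 5.8310, 3.1623)

L_1 = √((0.0000−1.0000)² + (0.0000−8.0000)²) = 8.0623
L_2 = √((0.0000−1.0000)² + (10.0000−8.0000)²) = 2.2361
L_3 = √((6.0000−1.0000)² + (5.0000−8.0000)²) = 5.8310
L_4 = √((0.0000−1.0000)² + (5.0000−8.0000)²) = 3.1623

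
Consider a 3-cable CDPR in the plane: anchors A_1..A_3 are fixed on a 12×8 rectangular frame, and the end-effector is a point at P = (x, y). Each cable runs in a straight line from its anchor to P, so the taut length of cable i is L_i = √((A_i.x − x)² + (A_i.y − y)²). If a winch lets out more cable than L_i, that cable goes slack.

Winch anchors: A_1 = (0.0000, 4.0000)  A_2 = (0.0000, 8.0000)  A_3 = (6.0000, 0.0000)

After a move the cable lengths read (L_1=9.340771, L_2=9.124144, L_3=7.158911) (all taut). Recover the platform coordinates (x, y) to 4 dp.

(9.0000, 6.5000)

expand ‖A_i−P‖²=L_i² and subtract eq 1 (q_i ≔ ‖A_i‖²−L_i²)
q_1 = 0.0000+16.0000−87.2500 = -71.2500
eq1−eq2 → [0.0000  -8.0000]·P = -52.0000
eq1−eq3 → [-12.0000  8.0000]·P = -56.0000
2×2 solve → P = (9.0000, 6.5000)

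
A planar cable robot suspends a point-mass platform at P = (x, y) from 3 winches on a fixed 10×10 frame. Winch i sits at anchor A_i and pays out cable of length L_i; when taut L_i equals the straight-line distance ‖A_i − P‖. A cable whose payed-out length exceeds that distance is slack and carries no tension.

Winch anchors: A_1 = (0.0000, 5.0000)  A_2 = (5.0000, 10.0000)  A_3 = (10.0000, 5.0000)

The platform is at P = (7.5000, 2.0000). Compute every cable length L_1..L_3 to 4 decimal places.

(8.0777, 8.3815, 3.9051)

L_1: Δ = A_1−P = (-7.5000, 3.0000) → ‖Δ‖ = √65.2500 = 8.0777
L_2: Δ = A_2−P = (-2.5000, 8.0000) → ‖Δ‖ = √70.2500 = 8.3815
L_3: Δ = A_3−P = (2.5000, 3.0000) → ‖Δ‖ = √15.2500 = 3.9051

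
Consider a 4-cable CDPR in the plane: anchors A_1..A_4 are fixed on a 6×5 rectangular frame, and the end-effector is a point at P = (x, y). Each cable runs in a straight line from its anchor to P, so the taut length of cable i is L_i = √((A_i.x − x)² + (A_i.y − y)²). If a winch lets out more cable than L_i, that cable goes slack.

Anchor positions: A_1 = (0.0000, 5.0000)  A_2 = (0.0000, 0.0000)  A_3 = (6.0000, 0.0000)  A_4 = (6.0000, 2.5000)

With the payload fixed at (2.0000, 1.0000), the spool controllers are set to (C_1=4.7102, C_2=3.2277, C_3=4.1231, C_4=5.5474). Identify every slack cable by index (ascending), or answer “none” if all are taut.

cable 1: L_1 = ‖A_1−P‖ = 4.4721;  C_1 = 4.7102 → slack
cable 2: L_2 = ‖A_2−P‖ = 2.2361;  C_2 = 3.2277 → slack
cable 3: L_3 = ‖A_3−P‖ = 4.1231;  C_3 = 4.1231 → taut
cable 4: L_4 = ‖A_4−P‖ = 4.2720;  C_4 = 5.5474 → slack

1, 2, 4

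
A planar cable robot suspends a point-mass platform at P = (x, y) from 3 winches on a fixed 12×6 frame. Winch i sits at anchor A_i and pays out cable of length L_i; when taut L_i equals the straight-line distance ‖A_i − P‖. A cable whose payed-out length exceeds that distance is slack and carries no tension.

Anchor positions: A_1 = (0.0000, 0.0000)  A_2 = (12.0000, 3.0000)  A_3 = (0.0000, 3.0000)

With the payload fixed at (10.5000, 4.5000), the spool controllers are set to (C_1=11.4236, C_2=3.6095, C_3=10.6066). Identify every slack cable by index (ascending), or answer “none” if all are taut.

2

i=1: geometric 11.4237 vs commanded 11.4236 ⇒ taut
i=2: geometric 2.1213 vs commanded 3.6095 ⇒ slack
i=3: geometric 10.6066 vs commanded 10.6066 ⇒ taut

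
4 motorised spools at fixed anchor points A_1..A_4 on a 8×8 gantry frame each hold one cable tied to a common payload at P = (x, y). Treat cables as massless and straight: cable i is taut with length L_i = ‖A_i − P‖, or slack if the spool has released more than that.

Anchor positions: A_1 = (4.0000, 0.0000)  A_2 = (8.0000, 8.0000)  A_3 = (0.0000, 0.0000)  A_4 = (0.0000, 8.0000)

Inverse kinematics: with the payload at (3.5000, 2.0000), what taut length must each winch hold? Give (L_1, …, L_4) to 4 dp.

(2.0616, 7.5000, 4.0311, 6.9462)

cable 1: Δx=0.5000, Δy=-2.0000; L_1 = √(Δx²+Δy²) = 2.0616
cable 2: Δx=4.5000, Δy=6.0000; L_2 = √(Δx²+Δy²) = 7.5000
cable 3: Δx=-3.5000, Δy=-2.0000; L_3 = √(Δx²+Δy²) = 4.0311
cable 4: Δx=-3.5000, Δy=6.0000; L_4 = √(Δx²+Δy²) = 6.9462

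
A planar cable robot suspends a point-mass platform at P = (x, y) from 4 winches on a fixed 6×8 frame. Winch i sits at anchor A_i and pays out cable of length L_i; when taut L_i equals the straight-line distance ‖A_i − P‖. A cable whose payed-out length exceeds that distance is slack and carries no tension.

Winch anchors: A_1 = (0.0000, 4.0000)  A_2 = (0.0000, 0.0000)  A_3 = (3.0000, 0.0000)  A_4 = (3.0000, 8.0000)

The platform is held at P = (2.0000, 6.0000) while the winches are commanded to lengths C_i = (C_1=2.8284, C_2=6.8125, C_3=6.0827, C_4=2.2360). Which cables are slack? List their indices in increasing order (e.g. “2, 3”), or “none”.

2

i=1: geometric 2.8284 vs commanded 2.8284 ⇒ taut
i=2: geometric 6.3246 vs commanded 6.8125 ⇒ slack
i=3: geometric 6.0828 vs commanded 6.0827 ⇒ taut
i=4: geometric 2.2361 vs commanded 2.2360 ⇒ taut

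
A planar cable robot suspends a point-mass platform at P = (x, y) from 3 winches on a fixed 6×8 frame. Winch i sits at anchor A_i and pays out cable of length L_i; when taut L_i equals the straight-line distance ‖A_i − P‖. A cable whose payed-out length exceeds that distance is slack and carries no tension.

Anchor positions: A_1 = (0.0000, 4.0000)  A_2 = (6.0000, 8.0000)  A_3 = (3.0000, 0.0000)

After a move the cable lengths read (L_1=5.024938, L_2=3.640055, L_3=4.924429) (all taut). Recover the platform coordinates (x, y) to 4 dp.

(5.0000, 4.5000)

expand ‖A_i−P‖²=L_i² and subtract eq 1 (k_i ≔ ‖A_i‖²−L_i²)
k_1 = 0.0000+16.0000−25.2500 = -9.2500
eq1−eq2 → [-12.0000  -8.0000]·P = -96.0000
eq1−eq3 → [-6.0000  8.0000]·P = 6.0000
2×2 solve → P = (5.0000, 4.5000)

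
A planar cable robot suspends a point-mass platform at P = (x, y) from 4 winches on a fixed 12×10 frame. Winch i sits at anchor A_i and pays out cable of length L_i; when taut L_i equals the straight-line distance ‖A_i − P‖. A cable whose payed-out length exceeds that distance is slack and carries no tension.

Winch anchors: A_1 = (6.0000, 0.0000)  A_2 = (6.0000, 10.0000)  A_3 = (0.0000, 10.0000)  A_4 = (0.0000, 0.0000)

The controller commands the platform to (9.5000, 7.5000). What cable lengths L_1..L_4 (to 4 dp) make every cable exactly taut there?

(8.2765, 4.3012, 9.8234, 12.1037)

L_1: Δ = A_1−P = (-3.5000, -7.5000) → ‖Δ‖ = √68.5000 = 8.2765
L_2: Δ = A_2−P = (-3.5000, 2.5000) → ‖Δ‖ = √18.5000 = 4.3012
L_3: Δ = A_3−P = (-9.5000, 2.5000) → ‖Δ‖ = √96.5000 = 9.8234
L_4: Δ = A_4−P = (-9.5000, -7.5000) → ‖Δ‖ = √146.5000 = 12.1037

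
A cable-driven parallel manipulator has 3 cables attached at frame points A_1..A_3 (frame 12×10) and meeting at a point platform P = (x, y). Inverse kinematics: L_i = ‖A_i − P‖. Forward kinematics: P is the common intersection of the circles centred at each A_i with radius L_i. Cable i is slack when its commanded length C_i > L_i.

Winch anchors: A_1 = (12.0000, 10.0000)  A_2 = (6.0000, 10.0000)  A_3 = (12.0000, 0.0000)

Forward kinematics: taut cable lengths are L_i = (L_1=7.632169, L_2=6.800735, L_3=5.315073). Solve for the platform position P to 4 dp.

circle eqns → linear via eq_j − eq_1; set k_j = A_j·A_j − L_j²
k_1 = 144.0000+100.0000−58.2500 = 185.7500
12.0000·x + 0.0000·y = k_1−k_2 = 96.0000
0.0000·x + 20.0000·y = k_1−k_3 = 70.0000
solve first two rows → x=8.0000, y=3.5000

(8.0000, 3.5000)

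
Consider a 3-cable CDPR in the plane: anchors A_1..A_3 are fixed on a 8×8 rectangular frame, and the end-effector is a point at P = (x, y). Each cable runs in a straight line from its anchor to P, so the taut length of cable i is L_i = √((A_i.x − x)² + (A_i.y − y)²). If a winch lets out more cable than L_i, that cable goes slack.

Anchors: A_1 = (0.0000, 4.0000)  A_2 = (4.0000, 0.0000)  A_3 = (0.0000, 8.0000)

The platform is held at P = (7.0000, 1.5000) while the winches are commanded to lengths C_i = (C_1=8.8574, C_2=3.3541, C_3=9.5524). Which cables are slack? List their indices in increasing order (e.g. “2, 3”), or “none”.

1

cable 1: √((-7.0000)²+(2.5000)²)=7.4330, C_1=8.8574: slack
cable 2: √((-3.0000)²+(-1.5000)²)=3.3541, C_2=3.3541: taut
cable 3: √((-7.0000)²+(6.5000)²)=9.5525, C_3=9.5524: taut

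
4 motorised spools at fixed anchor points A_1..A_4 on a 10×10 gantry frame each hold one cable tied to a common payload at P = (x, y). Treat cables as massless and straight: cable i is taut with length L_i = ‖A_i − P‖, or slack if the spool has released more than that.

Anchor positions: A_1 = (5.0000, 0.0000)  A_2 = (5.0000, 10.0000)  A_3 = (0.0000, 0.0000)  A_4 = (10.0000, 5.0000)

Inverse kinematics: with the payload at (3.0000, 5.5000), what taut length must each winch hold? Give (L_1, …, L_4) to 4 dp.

(5.8523, 4.9244, 6.2650, 7.0178)

L_1 = √((5.0000−3.0000)² + (0.0000−5.5000)²) = 5.8523
L_2 = √((5.0000−3.0000)² + (10.0000−5.5000)²) = 4.9244
L_3 = √((0.0000−3.0000)² + (0.0000−5.5000)²) = 6.2650
L_4 = √((10.0000−3.0000)² + (5.0000−5.5000)²) = 7.0178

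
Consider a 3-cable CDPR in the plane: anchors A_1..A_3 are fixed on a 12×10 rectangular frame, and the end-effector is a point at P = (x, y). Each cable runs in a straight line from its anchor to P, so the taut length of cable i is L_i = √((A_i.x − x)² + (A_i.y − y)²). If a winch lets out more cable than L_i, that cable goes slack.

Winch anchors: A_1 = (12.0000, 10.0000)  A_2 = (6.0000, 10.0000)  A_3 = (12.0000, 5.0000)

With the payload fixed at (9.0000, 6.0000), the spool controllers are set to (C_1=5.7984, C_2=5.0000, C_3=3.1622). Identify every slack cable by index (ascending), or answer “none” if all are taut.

i=1: geometric 5.0000 vs commanded 5.7984 ⇒ slack
i=2: geometric 5.0000 vs commanded 5.0000 ⇒ taut
i=3: geometric 3.1623 vs commanded 3.1622 ⇒ taut

1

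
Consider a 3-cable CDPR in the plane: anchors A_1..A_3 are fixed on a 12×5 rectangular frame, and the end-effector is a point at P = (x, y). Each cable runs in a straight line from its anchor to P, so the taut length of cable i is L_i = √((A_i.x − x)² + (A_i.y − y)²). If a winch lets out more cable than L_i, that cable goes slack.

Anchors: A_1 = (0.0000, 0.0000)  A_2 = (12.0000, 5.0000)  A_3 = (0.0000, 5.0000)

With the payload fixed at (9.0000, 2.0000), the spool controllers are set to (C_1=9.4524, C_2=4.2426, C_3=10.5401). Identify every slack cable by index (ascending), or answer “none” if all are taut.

1, 3

cable 1: √((-9.0000)²+(-2.0000)²)=9.2195, C_1=9.4524: slack
cable 2: √((3.0000)²+(3.0000)²)=4.2426, C_2=4.2426: taut
cable 3: √((-9.0000)²+(3.0000)²)=9.4868, C_3=10.5401: slack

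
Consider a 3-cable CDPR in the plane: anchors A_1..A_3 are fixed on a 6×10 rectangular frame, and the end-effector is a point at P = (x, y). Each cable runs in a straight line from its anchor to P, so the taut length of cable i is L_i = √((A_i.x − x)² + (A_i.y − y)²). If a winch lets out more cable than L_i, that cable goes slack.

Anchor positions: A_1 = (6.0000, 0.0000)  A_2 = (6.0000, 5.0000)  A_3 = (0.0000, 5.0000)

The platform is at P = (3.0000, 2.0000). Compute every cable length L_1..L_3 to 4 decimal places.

cable 1: Δx=3.0000, Δy=-2.0000; L_1 = √(Δx²+Δy²) = 3.6056
cable 2: Δx=3.0000, Δy=3.0000; L_2 = √(Δx²+Δy²) = 4.2426
cable 3: Δx=-3.0000, Δy=3.0000; L_3 = √(Δx²+Δy²) = 4.2426

(3.6056, 4.2426, 4.2426)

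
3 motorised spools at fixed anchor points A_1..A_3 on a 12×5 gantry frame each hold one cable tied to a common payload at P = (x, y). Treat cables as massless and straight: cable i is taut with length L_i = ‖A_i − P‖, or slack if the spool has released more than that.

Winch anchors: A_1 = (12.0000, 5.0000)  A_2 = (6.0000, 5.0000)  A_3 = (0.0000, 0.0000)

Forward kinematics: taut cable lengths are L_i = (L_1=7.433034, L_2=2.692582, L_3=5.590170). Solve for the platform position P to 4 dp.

expand ‖A_i−P‖²=L_i² and subtract eq 1 (q_i ≔ ‖A_i‖²−L_i²)
q_1 = 144.0000+25.0000−55.2500 = 113.7500
eq1−eq2 → [12.0000  0.0000]·P = 60.0000
eq1−eq3 → [24.0000  10.0000]·P = 145.0000
2×2 solve → P = (5.0000, 2.5000)

(5.0000, 2.5000)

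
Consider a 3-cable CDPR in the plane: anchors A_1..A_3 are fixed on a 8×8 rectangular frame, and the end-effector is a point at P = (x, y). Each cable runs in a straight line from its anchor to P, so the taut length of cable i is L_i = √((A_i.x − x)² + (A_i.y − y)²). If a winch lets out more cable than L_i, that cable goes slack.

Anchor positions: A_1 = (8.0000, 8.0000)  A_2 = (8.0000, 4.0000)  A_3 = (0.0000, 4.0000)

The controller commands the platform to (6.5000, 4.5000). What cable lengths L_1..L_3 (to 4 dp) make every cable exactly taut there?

(3.8079, 1.5811, 6.5192)

cable 1: Δx=1.5000, Δy=3.5000; L_1 = √(Δx²+Δy²) = 3.8079
cable 2: Δx=1.5000, Δy=-0.5000; L_2 = √(Δx²+Δy²) = 1.5811
cable 3: Δx=-6.5000, Δy=-0.5000; L_3 = √(Δx²+Δy²) = 6.5192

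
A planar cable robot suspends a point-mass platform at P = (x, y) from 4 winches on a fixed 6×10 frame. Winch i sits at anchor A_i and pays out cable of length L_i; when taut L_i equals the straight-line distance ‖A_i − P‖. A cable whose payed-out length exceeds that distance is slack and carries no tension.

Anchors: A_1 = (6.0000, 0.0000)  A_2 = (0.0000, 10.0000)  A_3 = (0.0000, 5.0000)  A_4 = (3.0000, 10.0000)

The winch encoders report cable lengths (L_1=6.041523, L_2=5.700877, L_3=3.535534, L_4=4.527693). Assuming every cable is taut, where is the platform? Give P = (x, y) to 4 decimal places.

(3.5000, 5.5000)

expand ‖A_i−P‖²=L_i² and subtract eq 1 (c_i ≔ ‖A_i‖²−L_i²)
c_1 = 36.0000+0.0000−36.5000 = -0.5000
eq1−eq2 → [12.0000  -20.0000]·P = -68.0000
eq1−eq3 → [12.0000  -10.0000]·P = -13.0000
eq1−eq4 → [6.0000  -20.0000]·P = -89.0000
2×2 solve → P = (3.5000, 5.5000)
check cable 4: ‖A_4−P‖² = 20.5000 ≈ L_4² = 20.5000 ✓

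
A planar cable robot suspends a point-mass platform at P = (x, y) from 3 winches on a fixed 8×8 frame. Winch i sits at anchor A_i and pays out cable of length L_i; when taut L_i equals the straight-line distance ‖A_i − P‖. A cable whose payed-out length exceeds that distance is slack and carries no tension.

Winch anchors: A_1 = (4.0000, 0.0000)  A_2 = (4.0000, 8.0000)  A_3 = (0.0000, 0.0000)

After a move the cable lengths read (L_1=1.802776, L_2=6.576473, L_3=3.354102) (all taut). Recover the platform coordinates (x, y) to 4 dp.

(3.0000, 1.5000)

expand ‖A_i−P‖²=L_i² and subtract eq 1 (c_i ≔ ‖A_i‖²−L_i²)
c_1 = 16.0000+0.0000−3.2500 = 12.7500
eq1−eq2 → [0.0000  -16.0000]·P = -24.0000
eq1−eq3 → [8.0000  0.0000]·P = 24.0000
2×2 solve → P = (3.0000, 1.5000)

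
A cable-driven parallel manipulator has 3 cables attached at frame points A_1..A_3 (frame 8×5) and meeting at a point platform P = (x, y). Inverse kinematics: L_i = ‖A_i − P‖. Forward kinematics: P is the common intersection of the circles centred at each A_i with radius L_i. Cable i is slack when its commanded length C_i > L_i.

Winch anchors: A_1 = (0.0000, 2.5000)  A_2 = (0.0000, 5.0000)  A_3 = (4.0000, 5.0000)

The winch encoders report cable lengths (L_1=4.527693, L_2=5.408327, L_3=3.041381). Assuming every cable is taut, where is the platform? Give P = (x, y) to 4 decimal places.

circle eqns → linear via eq_j − eq_1; set c_j = A_j·A_j − L_j²
c_1 = 0.0000+6.2500−20.5000 = -14.2500
0.0000·x − 5.0000·y = c_1−c_2 = -10.0000
-8.0000·x − 5.0000·y = c_1−c_3 = -46.0000
solve first two rows → x=4.5000, y=2.0000

(4.5000, 2.0000)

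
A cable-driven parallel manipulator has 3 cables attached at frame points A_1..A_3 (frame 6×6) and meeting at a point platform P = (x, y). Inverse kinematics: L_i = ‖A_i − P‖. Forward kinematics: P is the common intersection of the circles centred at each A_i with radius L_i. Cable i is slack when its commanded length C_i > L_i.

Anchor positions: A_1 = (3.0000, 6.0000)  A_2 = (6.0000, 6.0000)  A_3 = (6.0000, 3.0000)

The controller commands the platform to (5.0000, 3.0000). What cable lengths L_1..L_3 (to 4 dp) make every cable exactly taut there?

(3.6056, 3.1623, 1.0000)

L_1 = √((3.0000−5.0000)² + (6.0000−3.0000)²) = 3.6056
L_2 = √((6.0000−5.0000)² + (6.0000−3.0000)²) = 3.1623
L_3 = √((6.0000−5.0000)² + (3.0000−3.0000)²) = 1.0000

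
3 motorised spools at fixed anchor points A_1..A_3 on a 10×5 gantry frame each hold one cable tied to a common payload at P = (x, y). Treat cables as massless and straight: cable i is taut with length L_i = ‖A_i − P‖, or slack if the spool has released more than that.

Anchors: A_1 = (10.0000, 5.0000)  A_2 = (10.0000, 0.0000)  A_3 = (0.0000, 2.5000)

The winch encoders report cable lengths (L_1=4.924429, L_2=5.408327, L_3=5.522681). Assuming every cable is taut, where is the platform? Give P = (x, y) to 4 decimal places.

(5.5000, 3.0000)

expand ‖A_i−P‖²=L_i² and subtract eq 1 (q_i ≔ ‖A_i‖²−L_i²)
q_1 = 100.0000+25.0000−24.2500 = 100.7500
eq1−eq2 → [0.0000  10.0000]·P = 30.0000
eq1−eq3 → [20.0000  5.0000]·P = 125.0000
2×2 solve → P = (5.5000, 3.0000)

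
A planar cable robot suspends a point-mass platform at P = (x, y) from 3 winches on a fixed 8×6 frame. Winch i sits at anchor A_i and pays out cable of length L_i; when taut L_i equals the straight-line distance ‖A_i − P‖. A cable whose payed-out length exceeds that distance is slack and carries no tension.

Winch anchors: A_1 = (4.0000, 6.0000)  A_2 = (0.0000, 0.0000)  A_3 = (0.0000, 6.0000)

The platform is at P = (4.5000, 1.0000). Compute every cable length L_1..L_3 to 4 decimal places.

(5.0249, 4.6098, 6.7268)

L_1 = √((4.0000−4.5000)² + (6.0000−1.0000)²) = 5.0249
L_2 = √((0.0000−4.5000)² + (0.0000−1.0000)²) = 4.6098
L_3 = √((0.0000−4.5000)² + (6.0000−1.0000)²) = 6.7268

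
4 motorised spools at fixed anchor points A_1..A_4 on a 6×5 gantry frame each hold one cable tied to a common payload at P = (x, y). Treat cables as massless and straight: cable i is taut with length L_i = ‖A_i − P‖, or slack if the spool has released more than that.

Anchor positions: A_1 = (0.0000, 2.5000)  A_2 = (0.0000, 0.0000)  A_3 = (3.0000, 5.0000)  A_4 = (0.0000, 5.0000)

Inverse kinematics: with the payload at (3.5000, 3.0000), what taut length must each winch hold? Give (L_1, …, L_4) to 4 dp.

L_1: Δ = A_1−P = (-3.5000, -0.5000) → ‖Δ‖ = √12.5000 = 3.5355
L_2: Δ = A_2−P = (-3.5000, -3.0000) → ‖Δ‖ = √21.2500 = 4.6098
L_3: Δ = A_3−P = (-0.5000, 2.0000) → ‖Δ‖ = √4.2500 = 2.0616
L_4: Δ = A_4−P = (-3.5000, 2.0000) → ‖Δ‖ = √16.2500 = 4.0311

(3.5355, 4.6098, 2.0616, 4.0311)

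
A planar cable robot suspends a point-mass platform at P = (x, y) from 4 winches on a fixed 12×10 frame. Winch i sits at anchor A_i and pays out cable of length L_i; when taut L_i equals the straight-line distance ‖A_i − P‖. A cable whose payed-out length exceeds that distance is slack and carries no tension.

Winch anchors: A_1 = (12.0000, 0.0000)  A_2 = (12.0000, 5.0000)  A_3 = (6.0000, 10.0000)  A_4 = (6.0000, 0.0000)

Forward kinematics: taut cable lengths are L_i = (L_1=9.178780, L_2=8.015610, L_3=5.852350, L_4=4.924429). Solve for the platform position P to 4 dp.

circle eqns → linear via eq_j − eq_1; set k_j = A_j·A_j − L_j²
k_1 = 144.0000+0.0000−84.2500 = 59.7500
0.0000·x − 10.0000·y = k_1−k_2 = -45.0000
12.0000·x − 20.0000·y = k_1−k_3 = -42.0000
12.0000·x + 0.0000·y = k_1−k_4 = 48.0000
solve first two rows → x=4.0000, y=4.5000
check cable 4: ‖A_4−P‖² = 24.2500 ≈ L_4² = 24.2500 ✓

(4.0000, 4.5000)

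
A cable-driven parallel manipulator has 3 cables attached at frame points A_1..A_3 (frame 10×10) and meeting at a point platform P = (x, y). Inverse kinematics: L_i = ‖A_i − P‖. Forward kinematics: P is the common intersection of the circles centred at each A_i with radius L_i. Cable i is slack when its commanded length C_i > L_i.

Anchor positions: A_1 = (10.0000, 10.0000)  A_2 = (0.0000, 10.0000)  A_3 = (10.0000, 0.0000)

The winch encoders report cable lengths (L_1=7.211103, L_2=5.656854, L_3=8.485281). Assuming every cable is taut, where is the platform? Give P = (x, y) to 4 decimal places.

each cable: (A_i−P)·(A_i−P) = L_i²; let q_i = ‖A_i‖²−L_i²
q_1 = 100.0000+100.0000−52.0000 = 148.0000
row 1: 20.0000x + 0.0000y = 80.0000  (q_2=68.0000)
row 2: 0.0000x + 20.0000y = 120.0000  (q_3=28.0000)
Cramer on rows 1–2 → x = 4.0000, y = 6.0000

(4.0000, 6.0000)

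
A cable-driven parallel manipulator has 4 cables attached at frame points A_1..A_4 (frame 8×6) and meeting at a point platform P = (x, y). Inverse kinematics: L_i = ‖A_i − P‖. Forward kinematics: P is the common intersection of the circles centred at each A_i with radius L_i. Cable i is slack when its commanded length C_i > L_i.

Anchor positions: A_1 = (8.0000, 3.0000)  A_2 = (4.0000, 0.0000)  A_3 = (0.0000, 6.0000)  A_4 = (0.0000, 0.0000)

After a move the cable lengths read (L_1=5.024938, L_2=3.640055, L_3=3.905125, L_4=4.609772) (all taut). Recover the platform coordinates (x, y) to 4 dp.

(3.0000, 3.5000)

expand ‖A_i−P‖²=L_i² and subtract eq 1 (c_i ≔ ‖A_i‖²−L_i²)
c_1 = 64.0000+9.0000−25.2500 = 47.7500
eq1−eq2 → [8.0000  6.0000]·P = 45.0000
eq1−eq3 → [16.0000  -6.0000]·P = 27.0000
eq1−eq4 → [16.0000  6.0000]·P = 69.0000
2×2 solve → P = (3.0000, 3.5000)
check cable 4: ‖A_4−P‖² = 21.2500 ≈ L_4² = 21.2500 ✓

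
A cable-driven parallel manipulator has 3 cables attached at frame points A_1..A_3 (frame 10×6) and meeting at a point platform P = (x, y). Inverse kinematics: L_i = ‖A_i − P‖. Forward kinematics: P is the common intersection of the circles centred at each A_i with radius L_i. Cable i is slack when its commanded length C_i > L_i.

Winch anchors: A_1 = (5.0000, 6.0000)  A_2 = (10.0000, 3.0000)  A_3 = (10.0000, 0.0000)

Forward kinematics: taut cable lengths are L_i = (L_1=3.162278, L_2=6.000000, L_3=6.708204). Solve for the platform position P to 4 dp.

(4.0000, 3.0000)

each cable: (A_i−P)·(A_i−P) = L_i²; let k_i = ‖A_i‖²−L_i²
k_1 = 25.0000+36.0000−10.0000 = 51.0000
row 1: -10.0000x + 6.0000y = -22.0000  (k_2=73.0000)
row 2: -10.0000x + 12.0000y = -4.0000  (k_3=55.0000)
Cramer on rows 1–2 → x = 4.0000, y = 3.0000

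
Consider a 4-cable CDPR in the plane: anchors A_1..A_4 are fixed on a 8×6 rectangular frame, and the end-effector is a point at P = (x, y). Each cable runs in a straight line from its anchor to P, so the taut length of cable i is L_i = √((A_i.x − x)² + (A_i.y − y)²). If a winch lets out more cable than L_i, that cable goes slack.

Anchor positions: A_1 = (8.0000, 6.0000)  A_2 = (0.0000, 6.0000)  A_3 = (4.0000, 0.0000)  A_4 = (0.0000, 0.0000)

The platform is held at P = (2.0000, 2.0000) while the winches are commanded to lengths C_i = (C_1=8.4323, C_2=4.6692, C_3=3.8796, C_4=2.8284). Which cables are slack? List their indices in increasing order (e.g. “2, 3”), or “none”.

cable 1: L_1 = ‖A_1−P‖ = 7.2111;  C_1 = 8.4323 → slack
cable 2: L_2 = ‖A_2−P‖ = 4.4721;  C_2 = 4.6692 → slack
cable 3: L_3 = ‖A_3−P‖ = 2.8284;  C_3 = 3.8796 → slack
cable 4: L_4 = ‖A_4−P‖ = 2.8284;  C_4 = 2.8284 → taut

1, 2, 3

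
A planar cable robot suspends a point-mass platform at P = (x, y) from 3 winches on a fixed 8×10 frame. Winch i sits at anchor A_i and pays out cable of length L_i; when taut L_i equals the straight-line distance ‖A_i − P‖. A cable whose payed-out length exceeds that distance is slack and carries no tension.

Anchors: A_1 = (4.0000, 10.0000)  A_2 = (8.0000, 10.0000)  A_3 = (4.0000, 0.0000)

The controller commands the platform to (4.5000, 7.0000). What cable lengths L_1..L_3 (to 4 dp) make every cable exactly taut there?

(3.0414, 4.6098, 7.0178)

L_1 = √((4.0000−4.5000)² + (10.0000−7.0000)²) = 3.0414
L_2 = √((8.0000−4.5000)² + (10.0000−7.0000)²) = 4.6098
L_3 = √((4.0000−4.5000)² + (0.0000−7.0000)²) = 7.0178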